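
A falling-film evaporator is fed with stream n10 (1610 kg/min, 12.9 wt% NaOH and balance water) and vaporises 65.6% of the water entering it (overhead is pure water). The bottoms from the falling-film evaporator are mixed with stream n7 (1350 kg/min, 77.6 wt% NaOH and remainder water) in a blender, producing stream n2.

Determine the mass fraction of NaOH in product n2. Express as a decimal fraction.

0.6153

Vapour removed = 0.656×0.871×1610 = 919.92 kg/min; concentrate = 690.08 kg/min.
NaOH reaching the mixer = 207.69 (from concentrate) + 1350×0.776 = 1255.3 kg/min.
Product flow = 690.08 + 1350 = 2040.1 kg/min; NaOH fraction = 0.6153.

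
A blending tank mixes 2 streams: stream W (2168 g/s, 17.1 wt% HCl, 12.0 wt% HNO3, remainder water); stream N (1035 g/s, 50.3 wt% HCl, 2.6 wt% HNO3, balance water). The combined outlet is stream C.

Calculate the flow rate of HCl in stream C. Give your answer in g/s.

891.3 g/s

HCl out = HCl in = 2168×0.171 + 1035×0.503 = 891.33 g/s.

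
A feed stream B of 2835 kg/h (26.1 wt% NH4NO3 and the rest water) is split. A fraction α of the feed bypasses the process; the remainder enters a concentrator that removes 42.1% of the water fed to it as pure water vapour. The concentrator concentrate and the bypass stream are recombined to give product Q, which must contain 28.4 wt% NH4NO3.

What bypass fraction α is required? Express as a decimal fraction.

All 2835×0.261 = 739.94 kg/h of NH4NO3 reaches Q, so Q = 739.94/0.284 = 2605.4 kg/h and vapour = 229.6 kg/h.
The evaporator receives (1−α)·2835 of feed at 0.739 water and removes 0.421 of that water:
0.421×0.739×(1−α)×2835 = 229.6
(1−α) = 229.6/882.02 = 0.2603;  α = 0.7397.

0.740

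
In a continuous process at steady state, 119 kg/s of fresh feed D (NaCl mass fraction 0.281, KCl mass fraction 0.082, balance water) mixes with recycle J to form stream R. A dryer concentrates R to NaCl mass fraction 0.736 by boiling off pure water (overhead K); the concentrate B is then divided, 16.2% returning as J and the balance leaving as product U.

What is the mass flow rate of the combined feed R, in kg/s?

127.8 kg/s

Overall NaCl balance (none leaves overhead): NaCl in fresh feed = NaCl in product, i.e. 119×0.281 = (1−0.162)·B·0.736.
B = 33.439/(0.736×0.838) = 54.216 kg/s.
Recycle J = 0.162×54.216 = 8.7831 kg/s.
Combined feed R = 119 + 8.7831 = 127.78 kg/s.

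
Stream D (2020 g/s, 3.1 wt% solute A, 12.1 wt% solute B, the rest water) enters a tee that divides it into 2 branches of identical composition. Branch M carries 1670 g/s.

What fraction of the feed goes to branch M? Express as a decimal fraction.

Fraction to M = 1670/2020 = 0.8267.

0.827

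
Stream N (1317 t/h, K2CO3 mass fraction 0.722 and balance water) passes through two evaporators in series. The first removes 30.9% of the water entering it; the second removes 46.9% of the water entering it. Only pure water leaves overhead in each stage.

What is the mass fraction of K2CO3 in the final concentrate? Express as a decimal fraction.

water in feed = 1317×0.278 = 366.13 t/h.
After stage 1: water left = (1−0.309)×366.13 = 252.99; stream total = 1203.9 t/h.
After stage 2: water left = (1−0.469)×252.99 = 134.34; final concentrate = 1085.2 t/h.
K2CO3 fraction = 950.87/1085.2 = 0.876.

0.876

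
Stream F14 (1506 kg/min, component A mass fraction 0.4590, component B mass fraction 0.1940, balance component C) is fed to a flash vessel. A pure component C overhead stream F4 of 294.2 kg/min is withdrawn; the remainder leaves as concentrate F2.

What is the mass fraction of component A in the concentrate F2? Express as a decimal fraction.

0.5704

component A is not removed: 1506×0.459 = 691.25 kg/min of component A enters F2.
Concentrate = 1506 − 294.2 = 1211.8 kg/min.
Mass fraction = 691.25/1211.8 = 0.5704.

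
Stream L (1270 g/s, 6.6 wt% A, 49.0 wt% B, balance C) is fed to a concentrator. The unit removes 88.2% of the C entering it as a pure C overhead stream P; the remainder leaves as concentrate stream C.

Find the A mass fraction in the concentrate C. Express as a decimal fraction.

A is not removed: 1270×0.066 = 83.82 g/s of A enters C.
C entering = 1270×0.444 = 563.88 g/s; overhead removed = 0.882×563.88 = 497.34 g/s.
Concentrate = 1270 − 497.34 = 772.66 g/s.
Mass fraction = 83.82/772.66 = 0.108.

0.108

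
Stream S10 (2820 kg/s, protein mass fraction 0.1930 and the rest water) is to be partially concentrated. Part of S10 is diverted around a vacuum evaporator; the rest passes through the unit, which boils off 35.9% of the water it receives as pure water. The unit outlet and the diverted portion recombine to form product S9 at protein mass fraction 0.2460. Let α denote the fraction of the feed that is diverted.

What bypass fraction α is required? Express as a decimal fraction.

0.256

All 2820×0.193 = 544.26 kg/s of protein reaches S9, so S9 = 544.26/0.246 = 2212.4 kg/s and vapour = 607.56 kg/s.
The evaporator receives (1−α)·2820 of feed at 0.807 water and removes 0.359 of that water:
0.359×0.807×(1−α)×2820 = 607.56
(1−α) = 607.56/816.99 = 0.7437;  α = 0.2563.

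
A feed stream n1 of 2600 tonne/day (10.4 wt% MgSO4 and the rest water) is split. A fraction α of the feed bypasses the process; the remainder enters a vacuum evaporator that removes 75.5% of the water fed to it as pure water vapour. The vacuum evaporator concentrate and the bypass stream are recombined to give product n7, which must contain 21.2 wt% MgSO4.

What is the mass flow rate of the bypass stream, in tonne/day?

642 tonne/day

All 2600×0.104 = 270.4 tonne/day of MgSO4 reaches n7, so n7 = 270.4/0.212 = 1275.5 tonne/day and vapour = 1324.5 tonne/day.
The evaporator receives (1−α)·2600 of feed at 0.896 water and removes 0.755 of that water:
0.755×0.896×(1−α)×2600 = 1324.5
(1−α) = 1324.5/1758.8 = 0.7531;  α = 0.2469.
Bypass flow = 0.2469×2600 = 642.03 tonne/day.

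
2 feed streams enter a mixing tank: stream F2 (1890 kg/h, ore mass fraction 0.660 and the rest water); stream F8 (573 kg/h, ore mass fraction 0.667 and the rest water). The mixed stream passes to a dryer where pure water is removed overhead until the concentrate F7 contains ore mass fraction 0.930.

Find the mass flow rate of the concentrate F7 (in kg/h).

ore entering = 1890×0.660 + 573×0.667 = 1629.6 kg/h.
All ore reports to F7, so F7 = 1629.6/0.930 = 1752.2 kg/h.

1752 kg/h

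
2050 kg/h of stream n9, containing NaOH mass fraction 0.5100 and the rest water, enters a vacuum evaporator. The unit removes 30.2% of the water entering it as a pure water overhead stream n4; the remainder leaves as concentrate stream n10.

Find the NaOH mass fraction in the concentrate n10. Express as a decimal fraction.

NaOH is not removed: 2050×0.510 = 1045.5 kg/h of NaOH enters n10.
water entering = 2050×0.490 = 1004.5 kg/h; overhead removed = 0.302×1004.5 = 303.36 kg/h.
Concentrate = 2050 − 303.36 = 1746.6 kg/h.
Mass fraction = 1045.5/1746.6 = 0.5986.

0.5986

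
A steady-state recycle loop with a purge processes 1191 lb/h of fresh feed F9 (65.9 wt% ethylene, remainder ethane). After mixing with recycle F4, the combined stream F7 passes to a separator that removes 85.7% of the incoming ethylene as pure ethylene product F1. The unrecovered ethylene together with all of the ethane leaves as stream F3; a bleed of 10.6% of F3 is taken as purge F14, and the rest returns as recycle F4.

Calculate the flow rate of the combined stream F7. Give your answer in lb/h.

4731 lb/h

ethane enters only via F9 and leaves only via the purge: 1191×0.341 = 0.106×(ethane in F3), and the separator passes all ethane, so ethane in F7 = ethane in F3 = 3831.4 lb/h.
ethylene in F7: m_A = 1191×0.659 + (1−0.106)·(1−0.857)·m_A, so m_A = 784.87/0.8722 = 899.92 lb/h.
F7 = 899.92 + 3831.4 = 4731.3 lb/h.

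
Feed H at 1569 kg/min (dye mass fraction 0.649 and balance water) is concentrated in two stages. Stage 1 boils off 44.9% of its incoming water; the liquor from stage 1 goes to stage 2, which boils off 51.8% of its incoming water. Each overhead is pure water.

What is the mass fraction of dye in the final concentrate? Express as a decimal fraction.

0.874

water in feed = 1569×0.351 = 550.72 kg/min.
After stage 1: water left = (1−0.449)×550.72 = 303.45; stream total = 1321.7 kg/min.
After stage 2: water left = (1−0.518)×303.45 = 146.26; final concentrate = 1164.5 kg/min.
dye fraction = 1018.3/1164.5 = 0.874.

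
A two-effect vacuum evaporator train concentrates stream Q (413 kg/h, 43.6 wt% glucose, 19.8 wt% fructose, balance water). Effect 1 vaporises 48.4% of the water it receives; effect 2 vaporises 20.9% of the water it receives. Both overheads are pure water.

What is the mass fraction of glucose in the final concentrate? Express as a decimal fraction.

water in feed = 413×0.366 = 151.16 kg/h.
After stage 1: water left = (1−0.484)×151.16 = 77.998; stream total = 339.84 kg/h.
After stage 2: water left = (1−0.209)×77.998 = 61.696; final concentrate = 323.54 kg/h.
glucose fraction = 180.07/323.54 = 0.5566.

0.5566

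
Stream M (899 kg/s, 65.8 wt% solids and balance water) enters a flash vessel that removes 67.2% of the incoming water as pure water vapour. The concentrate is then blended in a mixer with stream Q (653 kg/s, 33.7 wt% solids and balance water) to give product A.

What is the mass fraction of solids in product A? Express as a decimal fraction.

Vapour removed = 0.672×0.342×899 = 206.61 kg/s; concentrate = 692.39 kg/s.
solids reaching the mixer = 591.54 (from concentrate) + 653×0.337 = 811.6 kg/s.
Product flow = 692.39 + 653 = 1345.4 kg/s; solids fraction = 0.6032.

0.6032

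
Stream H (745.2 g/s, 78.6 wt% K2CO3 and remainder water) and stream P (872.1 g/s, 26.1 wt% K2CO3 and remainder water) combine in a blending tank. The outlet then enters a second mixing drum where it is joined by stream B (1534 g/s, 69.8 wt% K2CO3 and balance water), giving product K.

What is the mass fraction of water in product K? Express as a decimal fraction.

Overall, product flow = 3151.3 g/s.
water in = 745.2×0.214 + 872.1×0.739 + 1534×0.302 = 1267.2 g/s.
water fraction in K = 0.402.

0.402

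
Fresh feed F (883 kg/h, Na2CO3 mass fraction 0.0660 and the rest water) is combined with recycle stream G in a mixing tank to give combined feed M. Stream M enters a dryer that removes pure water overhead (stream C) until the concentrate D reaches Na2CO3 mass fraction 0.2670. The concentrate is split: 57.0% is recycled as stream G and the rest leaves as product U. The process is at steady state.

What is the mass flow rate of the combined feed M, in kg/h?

1172 kg/h

Overall Na2CO3 balance (none leaves overhead): Na2CO3 in fresh feed = Na2CO3 in product, i.e. 883×0.066 = (1−0.570)·D·0.267.
D = 58.278/(0.267×0.430) = 507.6 kg/h.
Recycle G = 0.570×507.6 = 289.33 kg/h.
Combined feed M = 883 + 289.33 = 1172.3 kg/h.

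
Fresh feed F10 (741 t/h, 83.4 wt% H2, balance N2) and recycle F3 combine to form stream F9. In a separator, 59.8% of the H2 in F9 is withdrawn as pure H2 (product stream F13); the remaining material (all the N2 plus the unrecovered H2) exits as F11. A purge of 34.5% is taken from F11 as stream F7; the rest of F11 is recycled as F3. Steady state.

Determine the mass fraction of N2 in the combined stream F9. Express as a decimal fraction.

N2 enters only via F10 and leaves only via the purge: 741×0.166 = 0.345×(N2 in F11), and the separator passes all N2, so N2 in F9 = N2 in F11 = 356.54 t/h.
H2 in F9: m_A = 741×0.834 + (1−0.345)·(1−0.598)·m_A, so m_A = 617.99/0.7367 = 838.88 t/h.
F9 = 838.88 + 356.54 = 1195.4 t/h.
N2 fraction in F9 = 356.54/1195.4 = 0.298.

0.298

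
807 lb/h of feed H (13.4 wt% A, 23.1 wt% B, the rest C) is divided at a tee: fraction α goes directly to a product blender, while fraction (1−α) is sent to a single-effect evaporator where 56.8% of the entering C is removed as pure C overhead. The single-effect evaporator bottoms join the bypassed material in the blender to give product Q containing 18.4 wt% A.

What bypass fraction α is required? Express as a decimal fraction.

All 807×0.134 = 108.14 lb/h of A reaches Q, so Q = 108.14/0.184 = 587.71 lb/h and vapour = 219.29 lb/h.
The evaporator receives (1−α)·807 of feed at 0.635 C and removes 0.568 of that C:
0.568×0.635×(1−α)×807 = 219.29
(1−α) = 219.29/291.07 = 0.7534;  α = 0.2466.

0.247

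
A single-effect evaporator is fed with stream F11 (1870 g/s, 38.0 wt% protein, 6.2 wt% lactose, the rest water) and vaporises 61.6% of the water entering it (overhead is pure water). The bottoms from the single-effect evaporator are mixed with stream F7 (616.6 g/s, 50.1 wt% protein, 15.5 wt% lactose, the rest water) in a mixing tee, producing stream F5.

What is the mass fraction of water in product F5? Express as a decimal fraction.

Vapour removed = 0.616×0.558×1870 = 642.77 g/s; concentrate = 1227.2 g/s.
water reaching the mixer = 400.69 (from concentrate) + 616.6×0.344 = 612.8 g/s.
Product flow = 1227.2 + 616.6 = 1843.8 g/s; water fraction = 0.332.

0.332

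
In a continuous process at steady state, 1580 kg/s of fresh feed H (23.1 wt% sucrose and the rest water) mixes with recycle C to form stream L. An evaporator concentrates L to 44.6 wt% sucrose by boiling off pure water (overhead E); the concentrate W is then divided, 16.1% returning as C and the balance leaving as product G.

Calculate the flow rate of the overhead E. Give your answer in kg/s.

761.7 kg/s

Overall sucrose balance (none leaves overhead): sucrose in fresh feed = sucrose in product, i.e. 1580×0.231 = (1−0.161)·W·0.446.
W = 364.98/(0.446×0.839) = 975.38 kg/s.
Recycle C = 0.161×975.38 = 157.04 kg/s.
Combined feed L = 1580 + 157.04 = 1737 kg/s.
Overhead E = L − W = 1737 − 975.38 = 761.66 kg/s.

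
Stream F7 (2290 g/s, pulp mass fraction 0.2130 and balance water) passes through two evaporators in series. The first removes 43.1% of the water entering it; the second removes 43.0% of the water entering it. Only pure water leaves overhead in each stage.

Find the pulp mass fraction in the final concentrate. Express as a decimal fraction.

0.4549

water in feed = 2290×0.787 = 1802.2 g/s.
After stage 1: water left = (1−0.431)×1802.2 = 1025.5; stream total = 1513.2 g/s.
After stage 2: water left = (1−0.430)×1025.5 = 584.52; final concentrate = 1072.3 g/s.
pulp fraction = 487.77/1072.3 = 0.4549.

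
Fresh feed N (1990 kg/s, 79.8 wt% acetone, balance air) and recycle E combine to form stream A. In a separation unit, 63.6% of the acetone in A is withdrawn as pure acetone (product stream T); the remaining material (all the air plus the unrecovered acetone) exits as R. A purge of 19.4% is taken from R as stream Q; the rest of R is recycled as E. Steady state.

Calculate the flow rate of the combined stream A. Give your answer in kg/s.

air enters only via N and leaves only via the purge: 1990×0.202 = 0.194×(air in R), and the separation unit passes all air, so air in A = air in R = 2072.1 kg/s.
acetone in A: m_A = 1990×0.798 + (1−0.194)·(1−0.636)·m_A, so m_A = 1588/0.7066 = 2247.4 kg/s.
A = 2247.4 + 2072.1 = 4319.4 kg/s.

4319 kg/s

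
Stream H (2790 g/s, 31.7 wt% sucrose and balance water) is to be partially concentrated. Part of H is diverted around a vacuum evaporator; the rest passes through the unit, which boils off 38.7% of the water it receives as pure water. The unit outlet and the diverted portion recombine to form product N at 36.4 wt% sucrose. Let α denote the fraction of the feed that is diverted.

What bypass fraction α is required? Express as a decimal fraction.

0.511

All 2790×0.317 = 884.43 g/s of sucrose reaches N, so N = 884.43/0.364 = 2429.8 g/s and vapour = 360.25 g/s.
The evaporator receives (1−α)·2790 of feed at 0.683 water and removes 0.387 of that water:
0.387×0.683×(1−α)×2790 = 360.25
(1−α) = 360.25/737.46 = 0.4885;  α = 0.5115.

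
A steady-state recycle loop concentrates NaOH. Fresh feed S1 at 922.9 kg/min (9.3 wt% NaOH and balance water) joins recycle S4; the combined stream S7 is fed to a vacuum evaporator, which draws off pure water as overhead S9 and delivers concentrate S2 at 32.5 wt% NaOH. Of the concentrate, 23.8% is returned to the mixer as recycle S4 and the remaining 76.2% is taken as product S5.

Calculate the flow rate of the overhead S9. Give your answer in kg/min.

658.8 kg/min

Overall NaOH balance (none leaves overhead): NaOH in fresh feed = NaOH in product, i.e. 922.9×0.093 = (1−0.238)·S2·0.325.
S2 = 85.83/(0.325×0.762) = 346.58 kg/min.
Recycle S4 = 0.238×346.58 = 82.485 kg/min.
Combined feed S7 = 922.9 + 82.485 = 1005.4 kg/min.
Overhead S9 = S7 − S2 = 1005.4 − 346.58 = 658.81 kg/min.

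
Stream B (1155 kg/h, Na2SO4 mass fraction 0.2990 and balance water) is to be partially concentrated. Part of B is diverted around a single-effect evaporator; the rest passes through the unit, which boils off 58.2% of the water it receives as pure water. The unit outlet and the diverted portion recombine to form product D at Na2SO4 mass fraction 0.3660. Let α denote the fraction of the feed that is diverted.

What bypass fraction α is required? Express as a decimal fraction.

All 1155×0.299 = 345.34 kg/h of Na2SO4 reaches D, so D = 345.34/0.366 = 943.57 kg/h and vapour = 211.43 kg/h.
The evaporator receives (1−α)·1155 of feed at 0.701 water and removes 0.582 of that water:
0.582×0.701×(1−α)×1155 = 211.43
(1−α) = 211.43/471.22 = 0.4487;  α = 0.5513.

0.551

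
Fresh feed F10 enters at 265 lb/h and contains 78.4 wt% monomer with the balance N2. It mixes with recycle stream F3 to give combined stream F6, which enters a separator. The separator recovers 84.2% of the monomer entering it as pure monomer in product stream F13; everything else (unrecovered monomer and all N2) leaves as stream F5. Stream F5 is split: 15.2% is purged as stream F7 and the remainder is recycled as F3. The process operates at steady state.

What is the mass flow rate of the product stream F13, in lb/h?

monomer in F6: m_A = 265×0.784 + (1−0.152)·(1−0.842)·m_A, so m_A = 207.76/0.8660 = 239.9 lb/h.
Product F13 = 0.842×239.9 = 202 lb/h.

202 lb/h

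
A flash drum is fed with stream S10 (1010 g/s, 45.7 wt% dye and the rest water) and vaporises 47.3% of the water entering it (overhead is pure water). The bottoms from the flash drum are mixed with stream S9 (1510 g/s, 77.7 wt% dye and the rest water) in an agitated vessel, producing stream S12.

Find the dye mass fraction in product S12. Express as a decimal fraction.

0.723

Vapour removed = 0.473×0.543×1010 = 259.41 g/s; concentrate = 750.59 g/s.
dye reaching the mixer = 461.57 (from concentrate) + 1510×0.777 = 1634.8 g/s.
Product flow = 750.59 + 1510 = 2260.6 g/s; dye fraction = 0.723.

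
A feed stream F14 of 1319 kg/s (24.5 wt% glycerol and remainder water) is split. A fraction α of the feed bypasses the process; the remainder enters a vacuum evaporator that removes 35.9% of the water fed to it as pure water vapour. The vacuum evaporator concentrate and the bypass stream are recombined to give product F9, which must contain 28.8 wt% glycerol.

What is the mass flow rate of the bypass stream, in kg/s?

All 1319×0.245 = 323.15 kg/s of glycerol reaches F9, so F9 = 323.15/0.288 = 1122.1 kg/s and vapour = 196.93 kg/s.
The evaporator receives (1−α)·1319 of feed at 0.755 water and removes 0.359 of that water:
0.359×0.755×(1−α)×1319 = 196.93
(1−α) = 196.93/357.51 = 0.5509;  α = 0.4491.
Bypass flow = 0.4491×1319 = 592.43 kg/s.

592.4 kg/s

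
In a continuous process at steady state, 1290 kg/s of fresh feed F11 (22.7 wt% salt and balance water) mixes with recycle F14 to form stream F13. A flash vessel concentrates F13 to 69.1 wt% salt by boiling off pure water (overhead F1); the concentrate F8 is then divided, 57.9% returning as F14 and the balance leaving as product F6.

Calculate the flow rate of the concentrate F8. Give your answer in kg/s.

1007 kg/s

Overall salt balance (none leaves overhead): salt in fresh feed = salt in product, i.e. 1290×0.227 = (1−0.579)·F8·0.691.
F8 = 292.83/(0.691×0.421) = 1006.6 kg/s.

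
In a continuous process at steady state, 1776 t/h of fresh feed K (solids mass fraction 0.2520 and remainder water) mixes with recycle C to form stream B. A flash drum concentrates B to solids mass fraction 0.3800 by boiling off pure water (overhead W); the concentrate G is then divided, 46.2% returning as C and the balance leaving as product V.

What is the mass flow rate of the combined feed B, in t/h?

2787 t/h

Overall solids balance (none leaves overhead): solids in fresh feed = solids in product, i.e. 1776×0.252 = (1−0.462)·G·0.380.
G = 447.55/(0.380×0.538) = 2189.2 t/h.
Recycle C = 0.462×2189.2 = 1011.4 t/h.
Combined feed B = 1776 + 1011.4 = 2787.4 t/h.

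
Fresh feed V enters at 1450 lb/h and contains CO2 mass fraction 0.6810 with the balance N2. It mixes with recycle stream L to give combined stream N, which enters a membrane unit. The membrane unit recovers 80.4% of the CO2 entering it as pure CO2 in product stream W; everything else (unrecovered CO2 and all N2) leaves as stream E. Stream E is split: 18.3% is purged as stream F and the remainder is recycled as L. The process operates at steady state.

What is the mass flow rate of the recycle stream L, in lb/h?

2253 lb/h

N2 enters only via V and leaves only via the purge: 1450×0.319 = 0.183×(N2 in E), and the membrane unit passes all N2, so N2 in N = N2 in E = 2527.6 lb/h.
CO2 in N: m_A = 1450×0.681 + (1−0.183)·(1−0.804)·m_A, so m_A = 987.45/0.8399 = 1175.7 lb/h.
E = (1−0.804)×1175.7 + 2527.6 = 2758 lb/h.
Recycle L = (1−0.183)×2758 = 2253.3 lb/h.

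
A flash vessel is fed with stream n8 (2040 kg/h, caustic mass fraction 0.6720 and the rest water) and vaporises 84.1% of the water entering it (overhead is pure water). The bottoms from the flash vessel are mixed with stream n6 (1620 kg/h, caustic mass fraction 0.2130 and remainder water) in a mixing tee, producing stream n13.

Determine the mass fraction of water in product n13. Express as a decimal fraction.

0.4460

Vapour removed = 0.841×0.328×2040 = 562.73 kg/h; concentrate = 1477.3 kg/h.
water reaching the mixer = 106.39 (from concentrate) + 1620×0.787 = 1381.3 kg/h.
Product flow = 1477.3 + 1620 = 3097.3 kg/h; water fraction = 0.4460.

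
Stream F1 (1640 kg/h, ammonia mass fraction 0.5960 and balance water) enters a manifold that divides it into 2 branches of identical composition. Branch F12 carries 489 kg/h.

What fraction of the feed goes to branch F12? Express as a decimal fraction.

Fraction to F12 = 489/1640 = 0.2982.

0.298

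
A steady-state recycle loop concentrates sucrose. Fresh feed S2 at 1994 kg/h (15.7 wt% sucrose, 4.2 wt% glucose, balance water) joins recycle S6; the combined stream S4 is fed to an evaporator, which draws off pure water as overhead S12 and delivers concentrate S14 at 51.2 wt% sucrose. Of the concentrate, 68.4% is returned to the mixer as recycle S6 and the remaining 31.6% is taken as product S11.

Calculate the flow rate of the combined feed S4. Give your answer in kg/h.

3317 kg/h

Overall sucrose balance (none leaves overhead): sucrose in fresh feed = sucrose in product, i.e. 1994×0.157 = (1−0.684)·S14·0.512.
S14 = 313.06/(0.512×0.316) = 1934.9 kg/h.
Recycle S6 = 0.684×1934.9 = 1323.5 kg/h.
Combined feed S4 = 1994 + 1323.5 = 3317.5 kg/h.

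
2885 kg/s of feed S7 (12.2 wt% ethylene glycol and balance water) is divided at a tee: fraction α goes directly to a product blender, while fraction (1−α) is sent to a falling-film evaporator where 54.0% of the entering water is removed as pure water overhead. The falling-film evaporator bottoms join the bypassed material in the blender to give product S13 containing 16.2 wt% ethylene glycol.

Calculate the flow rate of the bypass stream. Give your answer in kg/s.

All 2885×0.122 = 351.97 kg/s of ethylene glycol reaches S13, so S13 = 351.97/0.162 = 2172.7 kg/s and vapour = 712.35 kg/s.
The evaporator receives (1−α)·2885 of feed at 0.878 water and removes 0.540 of that water:
0.540×0.878×(1−α)×2885 = 712.35
(1−α) = 712.35/1367.8 = 0.5208;  α = 0.4792.
Bypass flow = 0.4792×2885 = 1382.5 kg/s.

1383 kg/s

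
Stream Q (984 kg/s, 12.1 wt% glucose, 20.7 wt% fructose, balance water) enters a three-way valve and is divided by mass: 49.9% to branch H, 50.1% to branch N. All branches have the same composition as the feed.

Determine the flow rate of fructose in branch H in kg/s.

101.6 kg/s

Branch H total = 0.499×984 = 491.02 kg/s.
fructose in H = 0.207×491.02 = 101.64 kg/s.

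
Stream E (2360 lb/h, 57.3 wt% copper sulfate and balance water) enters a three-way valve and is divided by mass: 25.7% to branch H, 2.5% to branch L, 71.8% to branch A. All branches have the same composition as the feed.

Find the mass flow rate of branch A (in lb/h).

1694 lb/h

Branch A flow = 0.718×2360 = 1694.5 lb/h.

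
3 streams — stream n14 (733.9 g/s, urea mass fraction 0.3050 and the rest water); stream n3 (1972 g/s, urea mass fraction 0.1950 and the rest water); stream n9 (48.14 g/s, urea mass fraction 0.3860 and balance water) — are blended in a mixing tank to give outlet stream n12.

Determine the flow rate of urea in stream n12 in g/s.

urea out = urea in = 733.9×0.305 + 1972×0.195 + 48.14×0.386 = 626.96 g/s.

627 g/s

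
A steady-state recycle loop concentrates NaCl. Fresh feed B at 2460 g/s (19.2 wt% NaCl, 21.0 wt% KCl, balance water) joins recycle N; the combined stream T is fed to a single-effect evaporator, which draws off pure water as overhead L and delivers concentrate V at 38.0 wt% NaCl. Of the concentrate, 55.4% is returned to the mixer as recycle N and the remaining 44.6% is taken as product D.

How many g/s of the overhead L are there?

Overall NaCl balance (none leaves overhead): NaCl in fresh feed = NaCl in product, i.e. 2460×0.192 = (1−0.554)·V·0.380.
V = 472.32/(0.380×0.446) = 2786.9 g/s.
Recycle N = 0.554×2786.9 = 1543.9 g/s.
Combined feed T = 2460 + 1543.9 = 4003.9 g/s.
Overhead L = T − V = 4003.9 − 2786.9 = 1217.1 g/s.

1217 g/s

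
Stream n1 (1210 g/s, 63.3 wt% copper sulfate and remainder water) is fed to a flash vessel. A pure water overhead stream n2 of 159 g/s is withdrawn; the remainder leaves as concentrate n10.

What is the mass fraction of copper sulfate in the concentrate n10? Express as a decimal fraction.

copper sulfate is not removed: 1210×0.633 = 765.93 g/s of copper sulfate enters n10.
Concentrate = 1210 − 159 = 1051 g/s.
Mass fraction = 765.93/1051 = 0.7288.

0.7288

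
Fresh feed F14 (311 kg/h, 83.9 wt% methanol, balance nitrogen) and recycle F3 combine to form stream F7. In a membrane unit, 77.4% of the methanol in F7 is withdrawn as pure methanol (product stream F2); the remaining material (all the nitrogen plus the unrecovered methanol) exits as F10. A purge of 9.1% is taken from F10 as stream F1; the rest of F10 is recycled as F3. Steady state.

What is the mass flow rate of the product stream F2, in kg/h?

methanol in F7: m_A = 311×0.839 + (1−0.091)·(1−0.774)·m_A, so m_A = 260.93/0.7946 = 328.39 kg/h.
Product F2 = 0.774×328.39 = 254.18 kg/h.

254.2 kg/h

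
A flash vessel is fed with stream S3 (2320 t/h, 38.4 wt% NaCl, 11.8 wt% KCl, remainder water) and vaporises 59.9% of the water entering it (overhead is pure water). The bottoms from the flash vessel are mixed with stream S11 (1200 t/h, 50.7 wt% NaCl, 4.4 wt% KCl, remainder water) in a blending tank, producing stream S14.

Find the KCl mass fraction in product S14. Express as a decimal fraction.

0.115

Vapour removed = 0.599×0.498×2320 = 692.06 t/h; concentrate = 1627.9 t/h.
KCl reaching the mixer = 273.76 (from concentrate) + 1200×0.044 = 326.56 t/h.
Product flow = 1627.9 + 1200 = 2827.9 t/h; KCl fraction = 0.115.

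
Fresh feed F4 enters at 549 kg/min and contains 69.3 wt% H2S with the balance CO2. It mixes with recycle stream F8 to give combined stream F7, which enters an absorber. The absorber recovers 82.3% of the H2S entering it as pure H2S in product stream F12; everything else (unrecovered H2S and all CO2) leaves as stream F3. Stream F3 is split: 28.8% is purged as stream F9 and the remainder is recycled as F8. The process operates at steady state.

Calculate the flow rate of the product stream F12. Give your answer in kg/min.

358.3 kg/min

H2S in F7: m_A = 549×0.693 + (1−0.288)·(1−0.823)·m_A, so m_A = 380.46/0.8740 = 435.32 kg/min.
Product F12 = 0.823×435.32 = 358.27 kg/min.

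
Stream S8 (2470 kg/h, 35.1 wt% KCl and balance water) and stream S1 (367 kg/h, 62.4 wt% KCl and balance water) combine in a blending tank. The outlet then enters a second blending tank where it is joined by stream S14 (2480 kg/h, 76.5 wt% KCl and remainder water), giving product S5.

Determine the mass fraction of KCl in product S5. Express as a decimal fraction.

0.5629

Overall, product flow = 5317 kg/h.
KCl in = 2470×0.351 + 367×0.624 + 2480×0.765 = 2993.2 kg/h.
KCl fraction in S5 = 0.5629.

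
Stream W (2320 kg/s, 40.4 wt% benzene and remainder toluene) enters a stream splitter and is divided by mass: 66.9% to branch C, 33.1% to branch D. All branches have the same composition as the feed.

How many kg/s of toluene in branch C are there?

925 kg/s

Branch C total = 0.669×2320 = 1552.1 kg/s.
toluene in C = 0.596×1552.1 = 925.04 kg/s.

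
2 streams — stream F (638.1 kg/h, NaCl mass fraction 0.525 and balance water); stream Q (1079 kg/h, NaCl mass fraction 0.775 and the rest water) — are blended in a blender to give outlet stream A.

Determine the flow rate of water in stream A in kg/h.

water out = water in = 638.1×0.475 + 1079×0.225 = 545.87 kg/h.

545.9 kg/h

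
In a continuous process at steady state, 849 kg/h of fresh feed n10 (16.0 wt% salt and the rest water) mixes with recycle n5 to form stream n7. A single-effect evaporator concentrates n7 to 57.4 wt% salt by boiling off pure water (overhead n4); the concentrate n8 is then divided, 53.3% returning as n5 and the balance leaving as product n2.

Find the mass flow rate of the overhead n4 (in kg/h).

612.3 kg/h

Overall salt balance (none leaves overhead): salt in fresh feed = salt in product, i.e. 849×0.160 = (1−0.533)·n8·0.574.
n8 = 135.84/(0.574×0.467) = 506.76 kg/h.
Recycle n5 = 0.533×506.76 = 270.1 kg/h.
Combined feed n7 = 849 + 270.1 = 1119.1 kg/h.
Overhead n4 = n7 − n8 = 1119.1 − 506.76 = 612.34 kg/h.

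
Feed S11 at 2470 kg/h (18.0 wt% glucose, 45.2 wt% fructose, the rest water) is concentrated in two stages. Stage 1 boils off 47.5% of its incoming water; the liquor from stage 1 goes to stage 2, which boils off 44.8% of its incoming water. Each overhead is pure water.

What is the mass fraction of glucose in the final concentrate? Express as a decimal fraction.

0.244

water in feed = 2470×0.368 = 908.96 kg/h.
After stage 1: water left = (1−0.475)×908.96 = 477.2; stream total = 2038.2 kg/h.
After stage 2: water left = (1−0.448)×477.2 = 263.42; final concentrate = 1824.5 kg/h.
glucose fraction = 444.6/1824.5 = 0.244.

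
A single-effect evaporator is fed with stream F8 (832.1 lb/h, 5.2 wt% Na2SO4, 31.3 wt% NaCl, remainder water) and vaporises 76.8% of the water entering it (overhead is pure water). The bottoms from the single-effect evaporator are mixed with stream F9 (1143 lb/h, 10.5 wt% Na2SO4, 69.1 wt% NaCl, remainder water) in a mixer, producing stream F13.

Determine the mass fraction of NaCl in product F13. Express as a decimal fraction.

0.6693

Vapour removed = 0.768×0.635×832.1 = 405.8 lb/h; concentrate = 426.3 lb/h.
NaCl reaching the mixer = 260.45 (from concentrate) + 1143×0.691 = 1050.3 lb/h.
Product flow = 426.3 + 1143 = 1569.3 lb/h; NaCl fraction = 0.6693.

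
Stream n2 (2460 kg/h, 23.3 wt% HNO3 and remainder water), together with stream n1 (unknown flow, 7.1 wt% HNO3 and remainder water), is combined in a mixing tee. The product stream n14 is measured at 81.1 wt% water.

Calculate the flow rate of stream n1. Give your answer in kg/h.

Let n1 be the unknown flow. Total out = 2460 + n1.
water balance: 1886.8 + 0.929·n1 = 0.811·(2460 + n1)
(0.929 − 0.811)·n1 = 0.811×2460 − 1886.8 = 108.24
n1 = 108.24 / 0.118 = 917.29 kg/h

917.3 kg/h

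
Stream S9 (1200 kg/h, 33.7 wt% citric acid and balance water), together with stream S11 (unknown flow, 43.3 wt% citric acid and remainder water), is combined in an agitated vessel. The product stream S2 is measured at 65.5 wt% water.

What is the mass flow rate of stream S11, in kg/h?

109.1 kg/h

Let S11 be the unknown flow. Total out = 1200 + S11.
water balance: 795.6 + 0.567·S11 = 0.655·(1200 + S11)
(0.567 − 0.655)·S11 = 0.655×1200 − 795.6 = -9.6
S11 = -9.6 / -0.088 = 109.09 kg/h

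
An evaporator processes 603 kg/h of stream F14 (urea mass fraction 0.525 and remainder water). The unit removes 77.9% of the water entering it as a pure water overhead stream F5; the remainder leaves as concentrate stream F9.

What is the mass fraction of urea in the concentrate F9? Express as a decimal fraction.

urea is not removed: 603×0.525 = 316.57 kg/h of urea enters F9.
water entering = 603×0.475 = 286.43 kg/h; overhead removed = 0.779×286.43 = 223.13 kg/h.
Concentrate = 603 − 223.13 = 379.87 kg/h.
Mass fraction = 316.57/379.87 = 0.833.

0.833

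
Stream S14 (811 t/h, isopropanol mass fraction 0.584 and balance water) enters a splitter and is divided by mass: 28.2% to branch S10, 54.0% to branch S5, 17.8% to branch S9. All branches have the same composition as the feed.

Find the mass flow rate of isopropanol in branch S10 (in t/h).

Branch S10 total = 0.282×811 = 228.7 t/h.
isopropanol in S10 = 0.584×228.7 = 133.56 t/h.

133.6 t/h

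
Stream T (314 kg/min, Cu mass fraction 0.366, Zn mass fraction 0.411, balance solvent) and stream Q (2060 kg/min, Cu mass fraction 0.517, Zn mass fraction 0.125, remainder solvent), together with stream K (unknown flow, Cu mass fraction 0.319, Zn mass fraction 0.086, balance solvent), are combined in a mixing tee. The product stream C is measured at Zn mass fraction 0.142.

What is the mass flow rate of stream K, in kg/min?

883 kg/min

Let K be the unknown flow. Total out = 2374 + K.
Zn balance: 386.55 + 0.086·K = 0.142·(2374 + K)
(0.086 − 0.142)·K = 0.142×2374 − 386.55 = -49.446
K = -49.446 / -0.056 = 882.96 kg/min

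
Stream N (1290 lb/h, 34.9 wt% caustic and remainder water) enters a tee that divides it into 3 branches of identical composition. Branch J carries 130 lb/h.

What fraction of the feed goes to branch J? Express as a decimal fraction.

0.101

Fraction to J = 130/1290 = 0.1008.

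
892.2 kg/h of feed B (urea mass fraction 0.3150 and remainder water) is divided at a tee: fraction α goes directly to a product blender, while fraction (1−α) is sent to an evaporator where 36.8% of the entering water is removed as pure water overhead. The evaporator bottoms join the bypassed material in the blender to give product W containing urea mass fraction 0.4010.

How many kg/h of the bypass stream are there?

All 892.2×0.315 = 281.04 kg/h of urea reaches W, so W = 281.04/0.401 = 700.86 kg/h and vapour = 191.34 kg/h.
The evaporator receives (1−α)·892.2 of feed at 0.685 water and removes 0.368 of that water:
0.368×0.685×(1−α)×892.2 = 191.34
(1−α) = 191.34/224.91 = 0.8508;  α = 0.1492.
Bypass flow = 0.1492×892.2 = 133.14 kg/h.

133.1 kg/h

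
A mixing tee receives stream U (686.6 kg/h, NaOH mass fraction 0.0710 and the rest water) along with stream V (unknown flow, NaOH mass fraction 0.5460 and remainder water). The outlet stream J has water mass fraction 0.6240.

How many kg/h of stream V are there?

Let V be the unknown flow. Total out = 686.6 + V.
water balance: 637.85 + 0.454·V = 0.624·(686.6 + V)
(0.454 − 0.624)·V = 0.624×686.6 − 637.85 = -209.41
V = -209.41 / -0.170 = 1231.8 kg/h

1232 kg/h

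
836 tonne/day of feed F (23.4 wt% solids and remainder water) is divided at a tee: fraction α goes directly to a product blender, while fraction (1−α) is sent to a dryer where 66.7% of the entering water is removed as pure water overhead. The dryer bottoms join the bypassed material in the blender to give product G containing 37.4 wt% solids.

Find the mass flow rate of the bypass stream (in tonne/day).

223.5 tonne/day

All 836×0.234 = 195.62 tonne/day of solids reaches G, so G = 195.62/0.374 = 523.06 tonne/day and vapour = 312.94 tonne/day.
The evaporator receives (1−α)·836 of feed at 0.766 water and removes 0.667 of that water:
0.667×0.766×(1−α)×836 = 312.94
(1−α) = 312.94/427.13 = 0.7327;  α = 0.2673.
Bypass flow = 0.2673×836 = 223.5 tonne/day.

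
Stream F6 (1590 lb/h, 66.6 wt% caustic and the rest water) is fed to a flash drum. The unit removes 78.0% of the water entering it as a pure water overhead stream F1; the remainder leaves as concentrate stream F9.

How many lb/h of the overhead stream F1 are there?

414.2 lb/h

water entering = 1590×0.334 = 531.06 lb/h; overhead removed = 0.780×531.06 = 414.23 lb/h.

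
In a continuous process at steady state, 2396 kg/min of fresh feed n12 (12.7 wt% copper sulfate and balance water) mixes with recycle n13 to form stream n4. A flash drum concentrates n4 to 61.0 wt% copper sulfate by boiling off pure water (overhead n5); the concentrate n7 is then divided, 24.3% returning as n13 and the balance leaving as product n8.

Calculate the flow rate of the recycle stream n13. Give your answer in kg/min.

160.1 kg/min

Overall copper sulfate balance (none leaves overhead): copper sulfate in fresh feed = copper sulfate in product, i.e. 2396×0.127 = (1−0.243)·n7·0.610.
n7 = 304.29/(0.610×0.757) = 658.97 kg/min.
Recycle n13 = 0.243×658.97 = 160.13 kg/min.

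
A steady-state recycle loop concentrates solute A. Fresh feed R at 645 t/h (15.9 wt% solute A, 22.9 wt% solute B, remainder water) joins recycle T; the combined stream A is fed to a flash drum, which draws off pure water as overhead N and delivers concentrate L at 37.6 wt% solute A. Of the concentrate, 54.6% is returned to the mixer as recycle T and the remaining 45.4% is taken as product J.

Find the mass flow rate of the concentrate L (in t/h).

Overall solute A balance (none leaves overhead): solute A in fresh feed = solute A in product, i.e. 645×0.159 = (1−0.546)·L·0.376.
L = 102.56/(0.376×0.454) = 600.78 t/h.

600.8 t/h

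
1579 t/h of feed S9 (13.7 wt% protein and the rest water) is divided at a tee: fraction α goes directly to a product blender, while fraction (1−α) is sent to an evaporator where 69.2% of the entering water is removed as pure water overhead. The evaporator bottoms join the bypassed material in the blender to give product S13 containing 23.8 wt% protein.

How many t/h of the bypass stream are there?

All 1579×0.137 = 216.32 t/h of protein reaches S13, so S13 = 216.32/0.238 = 908.92 t/h and vapour = 670.08 t/h.
The evaporator receives (1−α)·1579 of feed at 0.863 water and removes 0.692 of that water:
0.692×0.863×(1−α)×1579 = 670.08
(1−α) = 670.08/942.97 = 0.7106;  α = 0.2894.
Bypass flow = 0.2894×1579 = 456.96 t/h.

457 t/h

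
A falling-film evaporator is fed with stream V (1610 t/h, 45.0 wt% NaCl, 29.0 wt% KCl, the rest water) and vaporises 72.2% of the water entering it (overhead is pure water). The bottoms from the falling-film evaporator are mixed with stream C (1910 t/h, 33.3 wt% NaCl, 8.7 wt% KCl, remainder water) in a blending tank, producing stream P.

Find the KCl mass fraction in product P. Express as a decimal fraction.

0.1967

Vapour removed = 0.722×0.260×1610 = 302.23 t/h; concentrate = 1307.8 t/h.
KCl reaching the mixer = 466.9 (from concentrate) + 1910×0.087 = 633.07 t/h.
Product flow = 1307.8 + 1910 = 3217.8 t/h; KCl fraction = 0.1967.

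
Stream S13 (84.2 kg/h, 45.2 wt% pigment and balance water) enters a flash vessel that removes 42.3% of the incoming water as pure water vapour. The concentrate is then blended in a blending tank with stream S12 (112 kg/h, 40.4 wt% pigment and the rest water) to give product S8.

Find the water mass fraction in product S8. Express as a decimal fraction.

0.5285

Vapour removed = 0.423×0.548×84.2 = 19.518 kg/h; concentrate = 64.682 kg/h.
water reaching the mixer = 26.624 (from concentrate) + 112×0.596 = 93.376 kg/h.
Product flow = 64.682 + 112 = 176.68 kg/h; water fraction = 0.5285.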